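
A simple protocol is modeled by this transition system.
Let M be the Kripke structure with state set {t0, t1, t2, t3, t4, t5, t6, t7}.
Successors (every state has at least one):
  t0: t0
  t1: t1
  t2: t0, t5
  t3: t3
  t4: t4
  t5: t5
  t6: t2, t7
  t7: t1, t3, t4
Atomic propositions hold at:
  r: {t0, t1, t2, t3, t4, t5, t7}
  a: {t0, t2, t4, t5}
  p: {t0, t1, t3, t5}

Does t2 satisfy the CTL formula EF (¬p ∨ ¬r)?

Yes

Sat(¬p) = {t2, t4, t6, t7}
Sat(¬r) = {t6}
Sat(¬p ∨ ¬r) = {t2, t4, t6, t7}
EF (¬p ∨ ¬r): least fixpoint, start Z0 = {t2, t4, t6, t7}, add states with some successor in Z. Already a fixed point.
Sat(EF (¬p ∨ ¬r)) = {t2, t4, t6, t7}
t2 ∈ Sat(EF (¬p ∨ ¬r)) = {t2, t4, t6, t7}, so the formula holds at t2.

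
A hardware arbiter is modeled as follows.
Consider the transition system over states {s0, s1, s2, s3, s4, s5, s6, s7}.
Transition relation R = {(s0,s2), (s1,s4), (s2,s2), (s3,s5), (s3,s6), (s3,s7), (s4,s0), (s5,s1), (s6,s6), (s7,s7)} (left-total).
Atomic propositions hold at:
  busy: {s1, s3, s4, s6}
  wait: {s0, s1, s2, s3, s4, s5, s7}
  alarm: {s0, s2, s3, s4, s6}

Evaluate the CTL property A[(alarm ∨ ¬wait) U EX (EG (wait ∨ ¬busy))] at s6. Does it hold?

Sat(¬wait) = {s6}
Sat(alarm ∨ ¬wait) = {s0, s2, s3, s4, s6}
Sat(¬busy) = {s0, s2, s5, s7}
Sat(wait ∨ ¬busy) = {s0, s1, s2, s3, s4, s5, s7}
EG (wait ∨ ¬busy): greatest fixpoint, start Z0 = {s0, s1, s2, s3, s4, s5, s7}, keep only states in Sat with some successor in Z. Already a fixed point.
Sat(EG (wait ∨ ¬busy)) = {s0, s1, s2, s3, s4, s5, s7}
Sat(EX (EG (wait ∨ ¬busy))) = {s : some successor in {s0, s1, s2, s3, s4, s5, s7}} = {s0, s1, s2, s3, s4, s5, s7}
A[(alarm ∨ ¬wait) U EX (EG (wait ∨ ¬busy))]: least fixpoint, start Z0 = Sat(EX (EG (wait ∨ ¬busy))) = {s0, s1, s2, s3, s4, s5, s7}, add states in Sat(alarm ∨ ¬wait) with every successor in Z. Already a fixed point.
Sat(A[(alarm ∨ ¬wait) U EX (EG (wait ∨ ¬busy))]) = {s0, s1, s2, s3, s4, s5, s7}
s6 ∉ Sat(A[(alarm ∨ ¬wait) U EX (EG (wait ∨ ¬busy))]) = {s0, s1, s2, s3, s4, s5, s7}, so the formula does not hold at s6.

No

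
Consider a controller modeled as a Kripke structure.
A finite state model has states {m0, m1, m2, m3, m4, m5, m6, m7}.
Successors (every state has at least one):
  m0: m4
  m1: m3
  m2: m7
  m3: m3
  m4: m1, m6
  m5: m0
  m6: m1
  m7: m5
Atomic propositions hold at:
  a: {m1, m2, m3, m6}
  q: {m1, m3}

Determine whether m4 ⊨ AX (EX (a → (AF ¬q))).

No

Sat(¬q) = {m0, m2, m4, m5, m6, m7}
AF ¬q: least fixpoint, start Z0 = {m0, m2, m4, m5, m6, m7}, add states with every successor in Z. Already a fixed point.
Sat(AF ¬q) = {m0, m2, m4, m5, m6, m7}
Sat(a → (AF ¬q)) = {m0, m2, m4, m5, m6, m7}
Sat(EX (a → (AF ¬q))) = {s : some successor in {m0, m2, m4, m5, m6, m7}} = {m0, m2, m4, m5, m7}
Sat(AX (EX (a → (AF ¬q)))) = {s : every successor in {m0, m2, m4, m5, m7}} = {m0, m2, m5, m7}
m4 ∉ Sat(AX (EX (a → (AF ¬q)))) = {m0, m2, m5, m7}, so the formula does not hold at m4.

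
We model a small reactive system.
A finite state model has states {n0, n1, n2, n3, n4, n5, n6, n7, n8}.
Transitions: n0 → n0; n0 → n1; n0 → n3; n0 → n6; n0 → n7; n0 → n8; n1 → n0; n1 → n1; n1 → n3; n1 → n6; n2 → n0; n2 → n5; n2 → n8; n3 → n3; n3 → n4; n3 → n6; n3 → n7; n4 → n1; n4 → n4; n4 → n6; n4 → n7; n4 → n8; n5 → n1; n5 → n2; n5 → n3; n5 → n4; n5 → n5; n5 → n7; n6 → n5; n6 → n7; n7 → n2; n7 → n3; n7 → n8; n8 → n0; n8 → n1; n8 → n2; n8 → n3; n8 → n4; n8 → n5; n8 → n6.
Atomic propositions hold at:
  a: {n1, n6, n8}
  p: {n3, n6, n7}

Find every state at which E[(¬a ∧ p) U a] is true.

{n1, n3, n6, n7, n8}

Sat(¬a) = {n0, n2, n3, n4, n5, n7}
Sat(¬a ∧ p) = {n3, n7}
E[(¬a ∧ p) U a]: least fixpoint, start Z0 = Sat(a) = {n1, n6, n8}, add states in Sat(¬a ∧ p) with some successor in Z. Z1 = {n1, n3, n6, n7, n8}; fixed.
Sat(E[(¬a ∧ p) U a]) = {n1, n3, n6, n7, n8}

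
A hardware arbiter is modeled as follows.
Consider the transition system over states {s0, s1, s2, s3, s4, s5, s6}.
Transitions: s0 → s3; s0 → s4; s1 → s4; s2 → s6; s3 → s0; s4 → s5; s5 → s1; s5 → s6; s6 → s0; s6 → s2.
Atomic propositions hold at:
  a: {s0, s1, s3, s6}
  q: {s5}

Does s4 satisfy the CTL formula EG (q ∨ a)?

No

Sat(q ∨ a) = {s0, s1, s3, s5, s6}
EG (q ∨ a): greatest fixpoint, start Z0 = {s0, s1, s3, s5, s6}, keep only states in Sat with some successor in Z. Z1 = {s0, s3, s5, s6}; fixed.
Sat(EG (q ∨ a)) = {s0, s3, s5, s6}
s4 ∉ Sat(EG (q ∨ a)) = {s0, s3, s5, s6}, so the formula does not hold at s4.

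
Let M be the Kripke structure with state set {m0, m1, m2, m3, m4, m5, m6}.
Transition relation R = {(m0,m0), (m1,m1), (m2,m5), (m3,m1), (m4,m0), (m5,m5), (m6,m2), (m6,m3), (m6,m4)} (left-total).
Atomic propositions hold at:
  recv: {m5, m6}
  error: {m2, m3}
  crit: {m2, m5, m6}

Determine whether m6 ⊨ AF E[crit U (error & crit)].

Sat(error & crit) = {m2}
E[crit U (error & crit)]: least fixpoint, start Z0 = Sat((error & crit)) = {m2}, add states in Sat(crit) with some successor in Z. Z1 = {m2, m6}; fixed.
Sat(E[crit U (error & crit)]) = {m2, m6}
AF E[crit U (error & crit)]: least fixpoint, start Z0 = {m2, m6}, add states with every successor in Z. Already a fixed point.
Sat(AF E[crit U (error & crit)]) = {m2, m6}
m6 ∈ Sat(AF E[crit U (error & crit)]) = {m2, m6}, so the formula holds at m6.

Yes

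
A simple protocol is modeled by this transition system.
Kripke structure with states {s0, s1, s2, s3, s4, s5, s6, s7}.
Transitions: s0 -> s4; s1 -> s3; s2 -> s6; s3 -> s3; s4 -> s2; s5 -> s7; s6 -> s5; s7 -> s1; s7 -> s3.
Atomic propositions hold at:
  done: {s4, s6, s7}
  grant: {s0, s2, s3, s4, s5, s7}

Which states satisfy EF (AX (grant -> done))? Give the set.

Sat(grant -> done) = {s1, s4, s6, s7}
Sat(AX (grant -> done)) = {s : every successor in {s1, s4, s6, s7}} = {s0, s2, s5}
EF (AX (grant -> done)): least fixpoint, start Z0 = {s0, s2, s5}, add states with some successor in Z. Z1 = {s0, s2, s4, s5, s6}; fixed.
Sat(EF (AX (grant -> done))) = {s0, s2, s4, s5, s6}

{s0, s2, s4, s5, s6}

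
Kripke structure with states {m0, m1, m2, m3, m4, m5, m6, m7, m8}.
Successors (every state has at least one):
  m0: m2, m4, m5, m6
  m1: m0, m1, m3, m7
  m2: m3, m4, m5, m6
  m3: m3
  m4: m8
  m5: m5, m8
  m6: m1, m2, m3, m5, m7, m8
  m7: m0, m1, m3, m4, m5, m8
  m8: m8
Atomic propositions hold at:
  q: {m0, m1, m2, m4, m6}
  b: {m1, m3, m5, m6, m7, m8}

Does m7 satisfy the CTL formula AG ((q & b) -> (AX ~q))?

Sat(q & b) = {m1, m6}
Sat(~q) = {m3, m5, m7, m8}
Sat(AX ~q) = {s : every successor in {m3, m5, m7, m8}} = {m3, m4, m5, m8}
Sat((q & b) -> (AX ~q)) = {m0, m2, m3, m4, m5, m7, m8}
AG ((q & b) -> (AX ~q)): greatest fixpoint, start Z0 = {m0, m2, m3, m4, m5, m7, m8}, keep only states in Sat with every successor in Z. Z1 = {m3, m4, m5, m8}; fixed.
Sat(AG ((q & b) -> (AX ~q))) = {m3, m4, m5, m8}
m7 ∉ Sat(AG ((q & b) -> (AX ~q))) = {m3, m4, m5, m8}, so the formula does not hold at m7.

No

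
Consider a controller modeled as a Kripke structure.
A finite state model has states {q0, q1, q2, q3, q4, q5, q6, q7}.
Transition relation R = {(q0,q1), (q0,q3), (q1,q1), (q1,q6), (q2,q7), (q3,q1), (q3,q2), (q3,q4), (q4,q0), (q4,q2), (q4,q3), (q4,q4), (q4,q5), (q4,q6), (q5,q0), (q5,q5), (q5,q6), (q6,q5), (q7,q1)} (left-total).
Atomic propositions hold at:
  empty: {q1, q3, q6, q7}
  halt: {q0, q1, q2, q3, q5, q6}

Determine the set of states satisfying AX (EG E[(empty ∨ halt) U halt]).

{q0, q1, q2, q5, q6, q7}

Sat(empty ∨ halt) = {q0, q1, q2, q3, q5, q6, q7}
E[(empty ∨ halt) U halt]: least fixpoint, start Z0 = Sat(halt) = {q0, q1, q2, q3, q5, q6}, add states in Sat(empty ∨ halt) with some successor in Z. Z1 = {q0, q1, q2, q3, q5, q6, q7}; fixed.
Sat(E[(empty ∨ halt) U halt]) = {q0, q1, q2, q3, q5, q6, q7}
EG E[(empty ∨ halt) U halt]: greatest fixpoint, start Z0 = {q0, q1, q2, q3, q5, q6, q7}, keep only states in Sat with some successor in Z. Already a fixed point.
Sat(EG E[(empty ∨ halt) U halt]) = {q0, q1, q2, q3, q5, q6, q7}
Sat(AX (EG E[(empty ∨ halt) U halt])) = {s : every successor in {q0, q1, q2, q3, q5, q6, q7}} = {q0, q1, q2, q5, q6, q7}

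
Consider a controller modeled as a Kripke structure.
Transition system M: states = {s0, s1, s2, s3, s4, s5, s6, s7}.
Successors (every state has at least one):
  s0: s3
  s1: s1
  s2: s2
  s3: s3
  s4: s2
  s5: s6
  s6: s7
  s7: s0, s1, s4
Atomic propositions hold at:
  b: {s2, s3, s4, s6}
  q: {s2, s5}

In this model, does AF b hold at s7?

AF b: least fixpoint, start Z0 = {s2, s3, s4, s6}, add states with every successor in Z. Z1 = {s0, s2, s3, s4, s5, s6}; fixed.
Sat(AF b) = {s0, s2, s3, s4, s5, s6}
s7 ∉ Sat(AF b) = {s0, s2, s3, s4, s5, s6}, so the formula does not hold at s7.

No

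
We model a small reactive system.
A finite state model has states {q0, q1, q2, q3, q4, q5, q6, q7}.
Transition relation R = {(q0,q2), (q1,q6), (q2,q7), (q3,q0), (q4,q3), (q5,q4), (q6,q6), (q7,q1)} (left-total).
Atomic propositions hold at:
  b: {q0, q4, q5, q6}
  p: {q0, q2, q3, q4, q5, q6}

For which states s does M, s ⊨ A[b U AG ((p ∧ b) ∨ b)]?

{q6}

Sat(p ∧ b) = {q0, q4, q5, q6}
Sat((p ∧ b) ∨ b) = {q0, q4, q5, q6}
AG ((p ∧ b) ∨ b): greatest fixpoint, start Z0 = {q0, q4, q5, q6}, keep only states in Sat with every successor in Z. Z1 = {q5, q6}; Z2 = {q6}; fixed.
Sat(AG ((p ∧ b) ∨ b)) = {q6}
A[b U AG ((p ∧ b) ∨ b)]: least fixpoint, start Z0 = Sat(AG ((p ∧ b) ∨ b)) = {q6}, add states in Sat(b) with every successor in Z. Already a fixed point.
Sat(A[b U AG ((p ∧ b) ∨ b)]) = {q6}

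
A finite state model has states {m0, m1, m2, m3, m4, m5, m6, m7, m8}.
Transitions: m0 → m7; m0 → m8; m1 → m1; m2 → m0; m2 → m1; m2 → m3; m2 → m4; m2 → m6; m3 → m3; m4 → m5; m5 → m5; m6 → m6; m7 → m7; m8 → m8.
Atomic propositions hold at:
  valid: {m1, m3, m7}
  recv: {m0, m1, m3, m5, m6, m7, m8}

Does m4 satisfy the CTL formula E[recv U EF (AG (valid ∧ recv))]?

No

Sat(valid ∧ recv) = {m1, m3, m7}
AG (valid ∧ recv): greatest fixpoint, start Z0 = {m1, m3, m7}, keep only states in Sat with every successor in Z. Already a fixed point.
Sat(AG (valid ∧ recv)) = {m1, m3, m7}
EF (AG (valid ∧ recv)): least fixpoint, start Z0 = {m1, m3, m7}, add states with some successor in Z. Z1 = {m0, m1, m2, m3, m7}; fixed.
Sat(EF (AG (valid ∧ recv))) = {m0, m1, m2, m3, m7}
E[recv U EF (AG (valid ∧ recv))]: least fixpoint, start Z0 = Sat(EF (AG (valid ∧ recv))) = {m0, m1, m2, m3, m7}, add states in Sat(recv) with some successor in Z. Already a fixed point.
Sat(E[recv U EF (AG (valid ∧ recv))]) = {m0, m1, m2, m3, m7}
m4 ∉ Sat(E[recv U EF (AG (valid ∧ recv))]) = {m0, m1, m2, m3, m7}, so the formula does not hold at m4.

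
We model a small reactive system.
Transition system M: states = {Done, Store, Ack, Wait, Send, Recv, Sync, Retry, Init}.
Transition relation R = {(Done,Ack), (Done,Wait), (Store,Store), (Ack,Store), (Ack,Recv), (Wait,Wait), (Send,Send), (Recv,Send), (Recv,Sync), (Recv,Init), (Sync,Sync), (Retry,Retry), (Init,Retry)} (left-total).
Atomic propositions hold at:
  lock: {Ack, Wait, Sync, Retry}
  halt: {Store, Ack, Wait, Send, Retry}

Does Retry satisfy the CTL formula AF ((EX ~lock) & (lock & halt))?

Sat(~lock) = {Done, Store, Send, Recv, Init}
Sat(EX ~lock) = {s : some successor in {Done, Store, Send, Recv, Init}} = {Store, Ack, Send, Recv}
Sat(lock & halt) = {Ack, Wait, Retry}
Sat((EX ~lock) & (lock & halt)) = {Ack}
AF ((EX ~lock) & (lock & halt)): least fixpoint, start Z0 = {Ack}, add states with every successor in Z. Already a fixed point.
Sat(AF ((EX ~lock) & (lock & halt))) = {Ack}
Retry ∉ Sat(AF ((EX ~lock) & (lock & halt))) = {Ack}, so the formula does not hold at Retry.

No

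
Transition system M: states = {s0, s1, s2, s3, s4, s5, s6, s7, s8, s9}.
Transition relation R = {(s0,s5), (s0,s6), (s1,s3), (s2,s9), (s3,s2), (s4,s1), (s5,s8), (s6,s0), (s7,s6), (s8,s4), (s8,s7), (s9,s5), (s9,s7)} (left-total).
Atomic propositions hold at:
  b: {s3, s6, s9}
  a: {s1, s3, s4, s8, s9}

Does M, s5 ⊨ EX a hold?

Sat(EX a) = {s : some successor in {s1, s3, s4, s8, s9}} = {s1, s2, s4, s5, s8}
s5 ∈ Sat(EX a) = {s1, s2, s4, s5, s8}, so the formula holds at s5.

Yes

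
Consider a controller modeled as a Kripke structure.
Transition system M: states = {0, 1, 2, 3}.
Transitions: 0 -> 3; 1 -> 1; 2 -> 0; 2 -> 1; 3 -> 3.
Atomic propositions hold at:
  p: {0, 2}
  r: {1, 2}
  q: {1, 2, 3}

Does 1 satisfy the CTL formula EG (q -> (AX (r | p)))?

Sat(r | p) = {0, 1, 2}
Sat(AX (r | p)) = {s : every successor in {0, 1, 2}} = {1, 2}
Sat(q -> (AX (r | p))) = {0, 1, 2}
EG (q -> (AX (r | p))): greatest fixpoint, start Z0 = {0, 1, 2}, keep only states in Sat with some successor in Z. Z1 = {1, 2}; fixed.
Sat(EG (q -> (AX (r | p)))) = {1, 2}
1 ∈ Sat(EG (q -> (AX (r | p)))) = {1, 2}, so the formula holds at 1.

Yes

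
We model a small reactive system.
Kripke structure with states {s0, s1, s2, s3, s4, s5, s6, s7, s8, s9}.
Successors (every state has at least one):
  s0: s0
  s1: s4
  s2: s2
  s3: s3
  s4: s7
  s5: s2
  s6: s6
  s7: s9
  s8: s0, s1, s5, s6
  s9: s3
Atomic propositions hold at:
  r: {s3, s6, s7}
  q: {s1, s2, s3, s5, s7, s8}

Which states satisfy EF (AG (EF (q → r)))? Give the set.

Sat(q → r) = {s0, s3, s4, s6, s7, s9}
EF (q → r): least fixpoint, start Z0 = {s0, s3, s4, s6, s7, s9}, add states with some successor in Z. Z1 = {s0, s1, s3, s4, s6, s7, s8, s9}; fixed.
Sat(EF (q → r)) = {s0, s1, s3, s4, s6, s7, s8, s9}
AG (EF (q → r)): greatest fixpoint, start Z0 = {s0, s1, s3, s4, s6, s7, s8, s9}, keep only states in Sat with every successor in Z. Z1 = {s0, s1, s3, s4, s6, s7, s9}; fixed.
Sat(AG (EF (q → r))) = {s0, s1, s3, s4, s6, s7, s9}
EF (AG (EF (q → r))): least fixpoint, start Z0 = {s0, s1, s3, s4, s6, s7, s9}, add states with some successor in Z. Z1 = {s0, s1, s3, s4, s6, s7, s8, s9}; fixed.
Sat(EF (AG (EF (q → r)))) = {s0, s1, s3, s4, s6, s7, s8, s9}

{s0, s1, s3, s4, s6, s7, s8, s9}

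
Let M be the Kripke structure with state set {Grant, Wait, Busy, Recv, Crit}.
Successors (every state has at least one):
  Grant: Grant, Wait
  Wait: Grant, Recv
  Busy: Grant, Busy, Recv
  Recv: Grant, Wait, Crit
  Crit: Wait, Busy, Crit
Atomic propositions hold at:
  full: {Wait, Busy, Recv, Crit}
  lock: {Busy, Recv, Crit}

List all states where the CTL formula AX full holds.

{Crit}

Sat(AX full) = {s : every successor in {Wait, Busy, Recv, Crit}} = {Crit}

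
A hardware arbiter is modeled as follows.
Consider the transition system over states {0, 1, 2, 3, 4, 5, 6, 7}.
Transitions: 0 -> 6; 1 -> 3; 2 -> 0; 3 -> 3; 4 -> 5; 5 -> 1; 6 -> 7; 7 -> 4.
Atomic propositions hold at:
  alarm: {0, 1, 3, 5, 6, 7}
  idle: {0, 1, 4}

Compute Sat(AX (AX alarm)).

Sat(AX alarm) = {s : every successor in {0, 1, 3, 5, 6, 7}} = {0, 1, 2, 3, 4, 5, 6}
Sat(AX (AX alarm)) = {s : every successor in {0, 1, 2, 3, 4, 5, 6}} = {0, 1, 2, 3, 4, 5, 7}

{0, 1, 2, 3, 4, 5, 7}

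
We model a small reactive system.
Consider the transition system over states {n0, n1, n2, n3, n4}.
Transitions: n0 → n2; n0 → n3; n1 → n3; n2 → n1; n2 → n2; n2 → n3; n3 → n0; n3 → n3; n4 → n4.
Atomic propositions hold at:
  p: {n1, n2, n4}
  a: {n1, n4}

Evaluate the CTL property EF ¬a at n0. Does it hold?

Yes

Sat(¬a) = {n0, n2, n3}
EF ¬a: least fixpoint, start Z0 = {n0, n2, n3}, add states with some successor in Z. Z1 = {n0, n1, n2, n3}; fixed.
Sat(EF ¬a) = {n0, n1, n2, n3}
n0 ∈ Sat(EF ¬a) = {n0, n1, n2, n3}, so the formula holds at n0.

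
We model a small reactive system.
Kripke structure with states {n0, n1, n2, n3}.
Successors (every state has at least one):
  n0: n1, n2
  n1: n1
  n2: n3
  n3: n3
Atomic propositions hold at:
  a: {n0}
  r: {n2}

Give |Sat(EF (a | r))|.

2

Sat(a | r) = {n0, n2}
EF (a | r): least fixpoint, start Z0 = {n0, n2}, add states with some successor in Z. Already a fixed point.
Sat(EF (a | r)) = {n0, n2}
|Sat(EF (a | r))| = |{n0, n2}| = 2.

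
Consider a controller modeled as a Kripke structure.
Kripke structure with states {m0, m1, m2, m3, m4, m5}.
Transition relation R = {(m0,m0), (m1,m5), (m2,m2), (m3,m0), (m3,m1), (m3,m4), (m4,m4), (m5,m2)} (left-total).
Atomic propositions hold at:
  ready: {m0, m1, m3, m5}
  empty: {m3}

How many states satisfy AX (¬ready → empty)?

2

Sat(¬ready) = {m2, m4}
Sat(¬ready → empty) = {m0, m1, m3, m5}
Sat(AX (¬ready → empty)) = {s : every successor in {m0, m1, m3, m5}} = {m0, m1}
|Sat(AX (¬ready → empty))| = |{m0, m1}| = 2.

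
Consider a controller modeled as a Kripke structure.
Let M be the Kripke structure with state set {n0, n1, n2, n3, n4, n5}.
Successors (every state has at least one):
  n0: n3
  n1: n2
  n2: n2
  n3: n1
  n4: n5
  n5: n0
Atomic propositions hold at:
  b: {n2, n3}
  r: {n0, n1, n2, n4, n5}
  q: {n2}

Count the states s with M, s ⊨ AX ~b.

3

Sat(~b) = {n0, n1, n4, n5}
Sat(AX ~b) = {s : every successor in {n0, n1, n4, n5}} = {n3, n4, n5}
|Sat(AX ~b)| = |{n3, n4, n5}| = 3.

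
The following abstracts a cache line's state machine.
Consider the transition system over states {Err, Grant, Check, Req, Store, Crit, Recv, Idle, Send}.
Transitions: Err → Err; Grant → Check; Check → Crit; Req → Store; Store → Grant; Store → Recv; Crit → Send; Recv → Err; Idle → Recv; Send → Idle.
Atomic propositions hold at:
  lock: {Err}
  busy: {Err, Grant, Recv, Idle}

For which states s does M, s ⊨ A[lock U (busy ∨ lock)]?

{Err, Grant, Recv, Idle}

Sat(busy ∨ lock) = {Err, Grant, Recv, Idle}
A[lock U (busy ∨ lock)]: least fixpoint, start Z0 = Sat((busy ∨ lock)) = {Err, Grant, Recv, Idle}, add states in Sat(lock) with every successor in Z. Already a fixed point.
Sat(A[lock U (busy ∨ lock)]) = {Err, Grant, Recv, Idle}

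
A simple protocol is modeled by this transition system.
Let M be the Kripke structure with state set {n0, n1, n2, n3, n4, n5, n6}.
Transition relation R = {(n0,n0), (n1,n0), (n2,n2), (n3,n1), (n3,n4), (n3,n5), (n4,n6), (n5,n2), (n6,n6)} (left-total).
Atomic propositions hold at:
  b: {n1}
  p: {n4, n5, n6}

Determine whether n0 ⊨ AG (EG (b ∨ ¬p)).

Sat(¬p) = {n0, n1, n2, n3}
Sat(b ∨ ¬p) = {n0, n1, n2, n3}
EG (b ∨ ¬p): greatest fixpoint, start Z0 = {n0, n1, n2, n3}, keep only states in Sat with some successor in Z. Already a fixed point.
Sat(EG (b ∨ ¬p)) = {n0, n1, n2, n3}
AG (EG (b ∨ ¬p)): greatest fixpoint, start Z0 = {n0, n1, n2, n3}, keep only states in Sat with every successor in Z. Z1 = {n0, n1, n2}; fixed.
Sat(AG (EG (b ∨ ¬p))) = {n0, n1, n2}
n0 ∈ Sat(AG (EG (b ∨ ¬p))) = {n0, n1, n2}, so the formula holds at n0.

Yes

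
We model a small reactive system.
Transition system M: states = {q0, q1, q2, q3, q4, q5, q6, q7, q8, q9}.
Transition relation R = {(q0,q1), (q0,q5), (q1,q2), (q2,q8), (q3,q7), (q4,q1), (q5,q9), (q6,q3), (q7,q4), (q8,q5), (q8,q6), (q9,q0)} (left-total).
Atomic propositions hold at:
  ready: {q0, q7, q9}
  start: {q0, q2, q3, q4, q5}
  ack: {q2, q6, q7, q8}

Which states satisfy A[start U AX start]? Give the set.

Sat(AX start) = {s : every successor in {q0, q2, q3, q4, q5}} = {q1, q6, q7, q9}
A[start U AX start]: least fixpoint, start Z0 = Sat(AX start) = {q1, q6, q7, q9}, add states in Sat(start) with every successor in Z. Z1 = {q1, q3, q4, q5, q6, q7, q9}; Z2 = {q0, q1, q3, q4, q5, q6, q7, q9}; fixed.
Sat(A[start U AX start]) = {q0, q1, q3, q4, q5, q6, q7, q9}

{q0, q1, q3, q4, q5, q6, q7, q9}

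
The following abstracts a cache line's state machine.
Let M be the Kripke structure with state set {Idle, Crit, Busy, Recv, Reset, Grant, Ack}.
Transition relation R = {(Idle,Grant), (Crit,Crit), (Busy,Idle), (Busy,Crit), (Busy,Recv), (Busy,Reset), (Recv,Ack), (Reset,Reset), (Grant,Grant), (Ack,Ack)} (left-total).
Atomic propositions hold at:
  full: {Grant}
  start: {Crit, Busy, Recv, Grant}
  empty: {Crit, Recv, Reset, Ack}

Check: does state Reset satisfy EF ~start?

Yes

Sat(~start) = {Idle, Reset, Ack}
EF ~start: least fixpoint, start Z0 = {Idle, Reset, Ack}, add states with some successor in Z. Z1 = {Idle, Busy, Recv, Reset, Ack}; fixed.
Sat(EF ~start) = {Idle, Busy, Recv, Reset, Ack}
Reset ∈ Sat(EF ~start) = {Idle, Busy, Recv, Reset, Ack}, so the formula holds at Reset.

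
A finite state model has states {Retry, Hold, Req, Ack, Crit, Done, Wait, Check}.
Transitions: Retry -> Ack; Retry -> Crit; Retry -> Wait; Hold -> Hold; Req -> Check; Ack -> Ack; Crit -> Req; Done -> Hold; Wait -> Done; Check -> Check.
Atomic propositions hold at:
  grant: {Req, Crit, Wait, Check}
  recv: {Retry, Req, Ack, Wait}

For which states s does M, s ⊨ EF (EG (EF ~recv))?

{Retry, Hold, Req, Crit, Done, Wait, Check}

Sat(~recv) = {Hold, Crit, Done, Check}
EF ~recv: least fixpoint, start Z0 = {Hold, Crit, Done, Check}, add states with some successor in Z. Z1 = {Retry, Hold, Req, Crit, Done, Wait, Check}; fixed.
Sat(EF ~recv) = {Retry, Hold, Req, Crit, Done, Wait, Check}
EG (EF ~recv): greatest fixpoint, start Z0 = {Retry, Hold, Req, Crit, Done, Wait, Check}, keep only states in Sat with some successor in Z. Already a fixed point.
Sat(EG (EF ~recv)) = {Retry, Hold, Req, Crit, Done, Wait, Check}
EF (EG (EF ~recv)): least fixpoint, start Z0 = {Retry, Hold, Req, Crit, Done, Wait, Check}, add states with some successor in Z. Already a fixed point.
Sat(EF (EG (EF ~recv))) = {Retry, Hold, Req, Crit, Done, Wait, Check}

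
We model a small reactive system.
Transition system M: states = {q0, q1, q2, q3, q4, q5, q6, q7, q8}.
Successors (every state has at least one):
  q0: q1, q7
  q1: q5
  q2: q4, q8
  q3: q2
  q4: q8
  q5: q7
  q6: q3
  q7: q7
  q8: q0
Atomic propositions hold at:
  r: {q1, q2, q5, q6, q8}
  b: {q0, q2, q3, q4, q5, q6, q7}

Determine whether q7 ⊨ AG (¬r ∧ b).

Yes

Sat(¬r) = {q0, q3, q4, q7}
Sat(¬r ∧ b) = {q0, q3, q4, q7}
AG (¬r ∧ b): greatest fixpoint, start Z0 = {q0, q3, q4, q7}, keep only states in Sat with every successor in Z. Z1 = {q7}; fixed.
Sat(AG (¬r ∧ b)) = {q7}
q7 ∈ Sat(AG (¬r ∧ b)) = {q7}, so the formula holds at q7.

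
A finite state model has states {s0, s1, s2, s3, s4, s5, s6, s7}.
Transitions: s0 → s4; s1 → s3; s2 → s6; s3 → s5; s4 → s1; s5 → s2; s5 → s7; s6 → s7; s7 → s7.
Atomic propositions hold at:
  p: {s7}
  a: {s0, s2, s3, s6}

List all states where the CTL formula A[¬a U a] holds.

{s0, s1, s2, s3, s4, s6}

Sat(¬a) = {s1, s4, s5, s7}
A[¬a U a]: least fixpoint, start Z0 = Sat(a) = {s0, s2, s3, s6}, add states in Sat(¬a) with every successor in Z. Z1 = {s0, s1, s2, s3, s6}; Z2 = {s0, s1, s2, s3, s4, s6}; fixed.
Sat(A[¬a U a]) = {s0, s1, s2, s3, s4, s6}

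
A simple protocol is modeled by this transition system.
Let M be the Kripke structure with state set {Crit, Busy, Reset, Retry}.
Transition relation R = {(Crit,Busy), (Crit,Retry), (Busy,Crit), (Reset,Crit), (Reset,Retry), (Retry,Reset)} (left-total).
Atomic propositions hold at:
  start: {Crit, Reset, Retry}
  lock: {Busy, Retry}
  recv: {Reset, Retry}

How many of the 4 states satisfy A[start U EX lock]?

Sat(EX lock) = {s : some successor in {Busy, Retry}} = {Crit, Reset}
A[start U EX lock]: least fixpoint, start Z0 = Sat(EX lock) = {Crit, Reset}, add states in Sat(start) with every successor in Z. Z1 = {Crit, Reset, Retry}; fixed.
Sat(A[start U EX lock]) = {Crit, Reset, Retry}
|Sat(A[start U EX lock])| = |{Crit, Reset, Retry}| = 3.

3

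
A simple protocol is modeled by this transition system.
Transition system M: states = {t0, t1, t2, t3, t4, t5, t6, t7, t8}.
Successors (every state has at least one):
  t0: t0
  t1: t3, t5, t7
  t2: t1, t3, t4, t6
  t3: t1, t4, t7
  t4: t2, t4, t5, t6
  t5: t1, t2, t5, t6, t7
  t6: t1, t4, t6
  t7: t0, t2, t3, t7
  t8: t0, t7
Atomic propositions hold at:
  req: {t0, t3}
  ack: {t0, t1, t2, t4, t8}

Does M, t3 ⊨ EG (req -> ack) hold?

No

Sat(req -> ack) = {t0, t1, t2, t4, t5, t6, t7, t8}
EG (req -> ack): greatest fixpoint, start Z0 = {t0, t1, t2, t4, t5, t6, t7, t8}, keep only states in Sat with some successor in Z. Already a fixed point.
Sat(EG (req -> ack)) = {t0, t1, t2, t4, t5, t6, t7, t8}
t3 ∉ Sat(EG (req -> ack)) = {t0, t1, t2, t4, t5, t6, t7, t8}, so the formula does not hold at t3.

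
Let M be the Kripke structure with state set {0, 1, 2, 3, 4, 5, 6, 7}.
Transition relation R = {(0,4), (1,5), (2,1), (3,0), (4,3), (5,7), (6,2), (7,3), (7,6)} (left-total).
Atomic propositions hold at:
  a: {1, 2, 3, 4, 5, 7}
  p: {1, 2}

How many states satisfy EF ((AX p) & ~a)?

Sat(AX p) = {s : every successor in {1, 2}} = {2, 6}
Sat(~a) = {0, 6}
Sat((AX p) & ~a) = {6}
EF ((AX p) & ~a): least fixpoint, start Z0 = {6}, add states with some successor in Z. Z1 = {6, 7}; Z2 = {5, 6, 7}; Z3 = {1, 5, 6, 7}; Z4 = {1, 2, 5, 6, 7}; fixed.
Sat(EF ((AX p) & ~a)) = {1, 2, 5, 6, 7}
|Sat(EF ((AX p) & ~a))| = |{1, 2, 5, 6, 7}| = 5.

5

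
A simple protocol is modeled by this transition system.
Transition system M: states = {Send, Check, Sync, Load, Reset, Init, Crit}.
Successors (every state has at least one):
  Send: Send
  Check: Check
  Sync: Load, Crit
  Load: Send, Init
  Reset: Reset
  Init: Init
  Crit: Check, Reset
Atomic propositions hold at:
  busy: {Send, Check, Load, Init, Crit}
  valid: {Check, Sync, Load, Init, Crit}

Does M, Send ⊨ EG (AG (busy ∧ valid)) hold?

No

Sat(busy ∧ valid) = {Check, Load, Init, Crit}
AG (busy ∧ valid): greatest fixpoint, start Z0 = {Check, Load, Init, Crit}, keep only states in Sat with every successor in Z. Z1 = {Check, Init}; fixed.
Sat(AG (busy ∧ valid)) = {Check, Init}
EG (AG (busy ∧ valid)): greatest fixpoint, start Z0 = {Check, Init}, keep only states in Sat with some successor in Z. Already a fixed point.
Sat(EG (AG (busy ∧ valid))) = {Check, Init}
Send ∉ Sat(EG (AG (busy ∧ valid))) = {Check, Init}, so the formula does not hold at Send.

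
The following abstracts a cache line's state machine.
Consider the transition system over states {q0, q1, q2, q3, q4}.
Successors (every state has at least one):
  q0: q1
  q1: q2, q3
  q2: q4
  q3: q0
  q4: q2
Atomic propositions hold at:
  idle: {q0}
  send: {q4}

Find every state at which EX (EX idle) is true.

Sat(EX idle) = {s : some successor in {q0}} = {q3}
Sat(EX (EX idle)) = {s : some successor in {q3}} = {q1}

{q1}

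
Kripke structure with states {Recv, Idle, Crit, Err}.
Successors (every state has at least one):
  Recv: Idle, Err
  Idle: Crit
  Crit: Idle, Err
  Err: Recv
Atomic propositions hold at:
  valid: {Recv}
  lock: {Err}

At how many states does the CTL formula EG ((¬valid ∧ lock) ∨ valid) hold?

2

Sat(¬valid) = {Idle, Crit, Err}
Sat(¬valid ∧ lock) = {Err}
Sat((¬valid ∧ lock) ∨ valid) = {Recv, Err}
EG ((¬valid ∧ lock) ∨ valid): greatest fixpoint, start Z0 = {Recv, Err}, keep only states in Sat with some successor in Z. Already a fixed point.
Sat(EG ((¬valid ∧ lock) ∨ valid)) = {Recv, Err}
|Sat(EG ((¬valid ∧ lock) ∨ valid))| = |{Recv, Err}| = 2.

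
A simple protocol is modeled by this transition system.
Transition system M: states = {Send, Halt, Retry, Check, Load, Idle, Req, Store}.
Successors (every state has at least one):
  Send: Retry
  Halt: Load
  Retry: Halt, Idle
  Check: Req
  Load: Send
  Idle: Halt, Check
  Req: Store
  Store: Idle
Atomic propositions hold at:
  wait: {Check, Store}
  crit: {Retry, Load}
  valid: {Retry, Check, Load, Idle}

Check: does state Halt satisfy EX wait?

No

Sat(EX wait) = {s : some successor in {Check, Store}} = {Idle, Req}
Halt ∉ Sat(EX wait) = {Idle, Req}, so the formula does not hold at Halt.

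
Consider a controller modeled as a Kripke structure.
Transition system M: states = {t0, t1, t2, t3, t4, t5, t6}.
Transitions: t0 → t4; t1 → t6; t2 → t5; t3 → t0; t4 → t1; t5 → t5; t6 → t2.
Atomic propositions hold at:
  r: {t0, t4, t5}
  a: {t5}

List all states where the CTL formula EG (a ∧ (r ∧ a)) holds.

Sat(r ∧ a) = {t5}
Sat(a ∧ (r ∧ a)) = {t5}
EG (a ∧ (r ∧ a)): greatest fixpoint, start Z0 = {t5}, keep only states in Sat with some successor in Z. Already a fixed point.
Sat(EG (a ∧ (r ∧ a))) = {t5}

{t5}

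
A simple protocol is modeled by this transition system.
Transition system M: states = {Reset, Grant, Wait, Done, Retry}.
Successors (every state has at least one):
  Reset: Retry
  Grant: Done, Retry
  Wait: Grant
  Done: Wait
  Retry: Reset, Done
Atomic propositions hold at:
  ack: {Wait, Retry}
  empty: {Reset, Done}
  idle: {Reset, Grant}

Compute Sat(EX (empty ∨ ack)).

{Reset, Grant, Done, Retry}

Sat(empty ∨ ack) = {Reset, Wait, Done, Retry}
Sat(EX (empty ∨ ack)) = {s : some successor in {Reset, Wait, Done, Retry}} = {Reset, Grant, Done, Retry}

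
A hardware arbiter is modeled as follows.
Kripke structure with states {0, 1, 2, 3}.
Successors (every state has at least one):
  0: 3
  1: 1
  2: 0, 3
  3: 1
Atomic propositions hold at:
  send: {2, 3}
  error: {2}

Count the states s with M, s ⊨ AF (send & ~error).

Sat(~error) = {0, 1, 3}
Sat(send & ~error) = {3}
AF (send & ~error): least fixpoint, start Z0 = {3}, add states with every successor in Z. Z1 = {0, 3}; Z2 = {0, 2, 3}; fixed.
Sat(AF (send & ~error)) = {0, 2, 3}
|Sat(AF (send & ~error))| = |{0, 2, 3}| = 3.

3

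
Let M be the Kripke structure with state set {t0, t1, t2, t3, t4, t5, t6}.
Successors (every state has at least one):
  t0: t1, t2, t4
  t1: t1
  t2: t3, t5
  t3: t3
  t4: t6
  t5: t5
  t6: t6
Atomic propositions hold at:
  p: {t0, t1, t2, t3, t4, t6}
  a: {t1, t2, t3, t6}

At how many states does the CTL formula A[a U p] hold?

6

A[a U p]: least fixpoint, start Z0 = Sat(p) = {t0, t1, t2, t3, t4, t6}, add states in Sat(a) with every successor in Z. Already a fixed point.
Sat(A[a U p]) = {t0, t1, t2, t3, t4, t6}
|Sat(A[a U p])| = |{t0, t1, t2, t3, t4, t6}| = 6.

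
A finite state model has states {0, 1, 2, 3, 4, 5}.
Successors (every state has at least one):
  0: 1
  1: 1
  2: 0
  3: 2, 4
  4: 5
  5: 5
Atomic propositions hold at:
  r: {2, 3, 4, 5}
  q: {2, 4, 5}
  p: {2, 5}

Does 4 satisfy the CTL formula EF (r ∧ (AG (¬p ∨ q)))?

Yes

Sat(¬p) = {0, 1, 3, 4}
Sat(¬p ∨ q) = {0, 1, 2, 3, 4, 5}
AG (¬p ∨ q): greatest fixpoint, start Z0 = {0, 1, 2, 3, 4, 5}, keep only states in Sat with every successor in Z. Already a fixed point.
Sat(AG (¬p ∨ q)) = {0, 1, 2, 3, 4, 5}
Sat(r ∧ (AG (¬p ∨ q))) = {2, 3, 4, 5}
EF (r ∧ (AG (¬p ∨ q))): least fixpoint, start Z0 = {2, 3, 4, 5}, add states with some successor in Z. Already a fixed point.
Sat(EF (r ∧ (AG (¬p ∨ q)))) = {2, 3, 4, 5}
4 ∈ Sat(EF (r ∧ (AG (¬p ∨ q)))) = {2, 3, 4, 5}, so the formula holds at 4.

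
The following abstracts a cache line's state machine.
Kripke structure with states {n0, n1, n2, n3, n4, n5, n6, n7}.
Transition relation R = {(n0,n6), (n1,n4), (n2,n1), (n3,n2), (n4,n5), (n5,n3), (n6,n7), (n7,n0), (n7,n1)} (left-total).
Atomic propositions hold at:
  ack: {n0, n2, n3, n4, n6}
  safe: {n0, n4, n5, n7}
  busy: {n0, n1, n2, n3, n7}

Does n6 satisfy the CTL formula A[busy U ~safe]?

Yes

Sat(~safe) = {n1, n2, n3, n6}
A[busy U ~safe]: least fixpoint, start Z0 = Sat(~safe) = {n1, n2, n3, n6}, add states in Sat(busy) with every successor in Z. Z1 = {n0, n1, n2, n3, n6}; Z2 = {n0, n1, n2, n3, n6, n7}; fixed.
Sat(A[busy U ~safe]) = {n0, n1, n2, n3, n6, n7}
n6 ∈ Sat(A[busy U ~safe]) = {n0, n1, n2, n3, n6, n7}, so the formula holds at n6.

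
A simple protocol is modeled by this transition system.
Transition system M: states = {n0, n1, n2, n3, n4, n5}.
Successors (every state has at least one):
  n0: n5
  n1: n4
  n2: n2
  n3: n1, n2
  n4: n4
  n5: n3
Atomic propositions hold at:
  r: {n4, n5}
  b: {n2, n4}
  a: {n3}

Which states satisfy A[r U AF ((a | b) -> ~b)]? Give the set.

{n0, n1, n3, n5}

Sat(a | b) = {n2, n3, n4}
Sat(~b) = {n0, n1, n3, n5}
Sat((a | b) -> ~b) = {n0, n1, n3, n5}
AF ((a | b) -> ~b): least fixpoint, start Z0 = {n0, n1, n3, n5}, add states with every successor in Z. Already a fixed point.
Sat(AF ((a | b) -> ~b)) = {n0, n1, n3, n5}
A[r U AF ((a | b) -> ~b)]: least fixpoint, start Z0 = Sat(AF ((a | b) -> ~b)) = {n0, n1, n3, n5}, add states in Sat(r) with every successor in Z. Already a fixed point.
Sat(A[r U AF ((a | b) -> ~b)]) = {n0, n1, n3, n5}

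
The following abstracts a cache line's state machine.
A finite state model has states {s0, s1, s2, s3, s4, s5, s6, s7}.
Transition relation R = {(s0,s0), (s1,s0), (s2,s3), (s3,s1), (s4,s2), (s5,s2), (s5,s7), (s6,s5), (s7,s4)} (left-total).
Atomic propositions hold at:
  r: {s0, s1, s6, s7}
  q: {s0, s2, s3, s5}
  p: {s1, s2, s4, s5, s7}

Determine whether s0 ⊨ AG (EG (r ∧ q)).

Sat(r ∧ q) = {s0}
EG (r ∧ q): greatest fixpoint, start Z0 = {s0}, keep only states in Sat with some successor in Z. Already a fixed point.
Sat(EG (r ∧ q)) = {s0}
AG (EG (r ∧ q)): greatest fixpoint, start Z0 = {s0}, keep only states in Sat with every successor in Z. Already a fixed point.
Sat(AG (EG (r ∧ q))) = {s0}
s0 ∈ Sat(AG (EG (r ∧ q))) = {s0}, so the formula holds at s0.

Yes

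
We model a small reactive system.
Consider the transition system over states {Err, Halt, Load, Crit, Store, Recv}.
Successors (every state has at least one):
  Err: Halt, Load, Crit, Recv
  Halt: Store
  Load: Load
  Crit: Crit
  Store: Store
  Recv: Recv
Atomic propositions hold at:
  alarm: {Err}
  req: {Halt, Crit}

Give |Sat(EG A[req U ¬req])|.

5

Sat(¬req) = {Err, Load, Store, Recv}
A[req U ¬req]: least fixpoint, start Z0 = Sat(¬req) = {Err, Load, Store, Recv}, add states in Sat(req) with every successor in Z. Z1 = {Err, Halt, Load, Store, Recv}; fixed.
Sat(A[req U ¬req]) = {Err, Halt, Load, Store, Recv}
EG A[req U ¬req]: greatest fixpoint, start Z0 = {Err, Halt, Load, Store, Recv}, keep only states in Sat with some successor in Z. Already a fixed point.
Sat(EG A[req U ¬req]) = {Err, Halt, Load, Store, Recv}
|Sat(EG A[req U ¬req])| = |{Err, Halt, Load, Store, Recv}| = 5.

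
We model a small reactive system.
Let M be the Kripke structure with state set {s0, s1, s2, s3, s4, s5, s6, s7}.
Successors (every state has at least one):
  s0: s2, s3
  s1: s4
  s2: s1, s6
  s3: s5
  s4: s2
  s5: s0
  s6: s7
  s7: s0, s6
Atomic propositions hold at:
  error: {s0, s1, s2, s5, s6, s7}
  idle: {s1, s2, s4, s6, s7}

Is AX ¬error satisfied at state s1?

Yes

Sat(¬error) = {s3, s4}
Sat(AX ¬error) = {s : every successor in {s3, s4}} = {s1}
s1 ∈ Sat(AX ¬error) = {s1}, so the formula holds at s1.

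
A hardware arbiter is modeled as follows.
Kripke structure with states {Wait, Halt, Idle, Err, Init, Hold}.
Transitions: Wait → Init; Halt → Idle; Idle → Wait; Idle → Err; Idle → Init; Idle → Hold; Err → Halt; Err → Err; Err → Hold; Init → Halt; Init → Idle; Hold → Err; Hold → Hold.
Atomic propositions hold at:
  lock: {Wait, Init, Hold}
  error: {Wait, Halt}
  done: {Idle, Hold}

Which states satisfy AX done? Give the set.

Sat(AX done) = {s : every successor in {Idle, Hold}} = {Halt}

{Halt}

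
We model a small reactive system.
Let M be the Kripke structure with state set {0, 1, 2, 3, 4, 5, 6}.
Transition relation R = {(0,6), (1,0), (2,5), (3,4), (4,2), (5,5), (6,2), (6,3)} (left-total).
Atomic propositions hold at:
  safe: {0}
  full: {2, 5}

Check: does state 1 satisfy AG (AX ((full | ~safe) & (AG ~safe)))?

Sat(~safe) = {1, 2, 3, 4, 5, 6}
Sat(full | ~safe) = {1, 2, 3, 4, 5, 6}
AG ~safe: greatest fixpoint, start Z0 = {1, 2, 3, 4, 5, 6}, keep only states in Sat with every successor in Z. Z1 = {2, 3, 4, 5, 6}; fixed.
Sat(AG ~safe) = {2, 3, 4, 5, 6}
Sat((full | ~safe) & (AG ~safe)) = {2, 3, 4, 5, 6}
Sat(AX ((full | ~safe) & (AG ~safe))) = {s : every successor in {2, 3, 4, 5, 6}} = {0, 2, 3, 4, 5, 6}
AG (AX ((full | ~safe) & (AG ~safe))): greatest fixpoint, start Z0 = {0, 2, 3, 4, 5, 6}, keep only states in Sat with every successor in Z. Already a fixed point.
Sat(AG (AX ((full | ~safe) & (AG ~safe)))) = {0, 2, 3, 4, 5, 6}
1 ∉ Sat(AG (AX ((full | ~safe) & (AG ~safe)))) = {0, 2, 3, 4, 5, 6}, so the formula does not hold at 1.

No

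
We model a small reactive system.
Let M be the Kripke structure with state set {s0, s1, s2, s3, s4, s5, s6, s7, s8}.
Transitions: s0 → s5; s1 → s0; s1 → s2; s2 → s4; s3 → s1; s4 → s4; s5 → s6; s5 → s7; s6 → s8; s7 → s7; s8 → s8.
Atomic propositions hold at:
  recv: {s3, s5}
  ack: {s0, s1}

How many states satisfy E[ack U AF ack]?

AF ack: least fixpoint, start Z0 = {s0, s1}, add states with every successor in Z. Z1 = {s0, s1, s3}; fixed.
Sat(AF ack) = {s0, s1, s3}
E[ack U AF ack]: least fixpoint, start Z0 = Sat(AF ack) = {s0, s1, s3}, add states in Sat(ack) with some successor in Z. Already a fixed point.
Sat(E[ack U AF ack]) = {s0, s1, s3}
|Sat(E[ack U AF ack])| = |{s0, s1, s3}| = 3.

3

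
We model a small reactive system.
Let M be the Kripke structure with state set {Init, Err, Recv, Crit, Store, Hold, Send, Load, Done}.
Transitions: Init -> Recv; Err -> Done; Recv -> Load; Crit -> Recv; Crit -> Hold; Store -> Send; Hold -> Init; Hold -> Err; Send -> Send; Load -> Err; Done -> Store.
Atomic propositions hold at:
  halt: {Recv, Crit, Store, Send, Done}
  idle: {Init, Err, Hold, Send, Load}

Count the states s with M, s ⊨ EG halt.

3

EG halt: greatest fixpoint, start Z0 = {Recv, Crit, Store, Send, Done}, keep only states in Sat with some successor in Z. Z1 = {Crit, Store, Send, Done}; Z2 = {Store, Send, Done}; fixed.
Sat(EG halt) = {Store, Send, Done}
|Sat(EG halt)| = |{Store, Send, Done}| = 3.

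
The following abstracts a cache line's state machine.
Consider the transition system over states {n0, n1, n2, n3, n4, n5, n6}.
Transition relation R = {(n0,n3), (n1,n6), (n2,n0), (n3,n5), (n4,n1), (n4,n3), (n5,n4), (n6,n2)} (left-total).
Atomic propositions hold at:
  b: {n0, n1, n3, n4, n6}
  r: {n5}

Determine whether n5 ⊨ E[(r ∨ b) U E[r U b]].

Sat(r ∨ b) = {n0, n1, n3, n4, n5, n6}
E[r U b]: least fixpoint, start Z0 = Sat(b) = {n0, n1, n3, n4, n6}, add states in Sat(r) with some successor in Z. Z1 = {n0, n1, n3, n4, n5, n6}; fixed.
Sat(E[r U b]) = {n0, n1, n3, n4, n5, n6}
E[(r ∨ b) U E[r U b]]: least fixpoint, start Z0 = Sat(E[r U b]) = {n0, n1, n3, n4, n5, n6}, add states in Sat(r ∨ b) with some successor in Z. Already a fixed point.
Sat(E[(r ∨ b) U E[r U b]]) = {n0, n1, n3, n4, n5, n6}
n5 ∈ Sat(E[(r ∨ b) U E[r U b]]) = {n0, n1, n3, n4, n5, n6}, so the formula holds at n5.

Yes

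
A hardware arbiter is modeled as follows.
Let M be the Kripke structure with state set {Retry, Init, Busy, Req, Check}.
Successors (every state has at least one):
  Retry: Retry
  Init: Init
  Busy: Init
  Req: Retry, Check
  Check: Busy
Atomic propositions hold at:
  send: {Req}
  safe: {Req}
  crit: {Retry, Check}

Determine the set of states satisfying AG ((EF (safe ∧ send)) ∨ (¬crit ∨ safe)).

{Init, Busy}

Sat(safe ∧ send) = {Req}
EF (safe ∧ send): least fixpoint, start Z0 = {Req}, add states with some successor in Z. Already a fixed point.
Sat(EF (safe ∧ send)) = {Req}
Sat(¬crit) = {Init, Busy, Req}
Sat(¬crit ∨ safe) = {Init, Busy, Req}
Sat((EF (safe ∧ send)) ∨ (¬crit ∨ safe)) = {Init, Busy, Req}
AG ((EF (safe ∧ send)) ∨ (¬crit ∨ safe)): greatest fixpoint, start Z0 = {Init, Busy, Req}, keep only states in Sat with every successor in Z. Z1 = {Init, Busy}; fixed.
Sat(AG ((EF (safe ∧ send)) ∨ (¬crit ∨ safe))) = {Init, Busy}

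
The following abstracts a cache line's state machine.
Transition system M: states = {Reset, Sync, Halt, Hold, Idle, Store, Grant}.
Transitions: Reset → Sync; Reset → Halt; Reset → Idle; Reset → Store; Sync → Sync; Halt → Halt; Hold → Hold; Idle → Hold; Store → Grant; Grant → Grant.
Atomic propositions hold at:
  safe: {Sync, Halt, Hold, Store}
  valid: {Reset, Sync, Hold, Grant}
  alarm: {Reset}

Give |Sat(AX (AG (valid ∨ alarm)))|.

Sat(valid ∨ alarm) = {Reset, Sync, Hold, Grant}
AG (valid ∨ alarm): greatest fixpoint, start Z0 = {Reset, Sync, Hold, Grant}, keep only states in Sat with every successor in Z. Z1 = {Sync, Hold, Grant}; fixed.
Sat(AG (valid ∨ alarm)) = {Sync, Hold, Grant}
Sat(AX (AG (valid ∨ alarm))) = {s : every successor in {Sync, Hold, Grant}} = {Sync, Hold, Idle, Store, Grant}
|Sat(AX (AG (valid ∨ alarm)))| = |{Sync, Hold, Idle, Store, Grant}| = 5.

5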